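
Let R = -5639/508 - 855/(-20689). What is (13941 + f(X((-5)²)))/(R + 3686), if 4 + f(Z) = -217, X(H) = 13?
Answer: 144197364640/38623673301 ≈ 3.7334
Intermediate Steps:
f(Z) = -221 (f(Z) = -4 - 217 = -221)
R = -116230931/10510012 (R = -5639*1/508 - 855*(-1/20689) = -5639/508 + 855/20689 = -116230931/10510012 ≈ -11.059)
(13941 + f(X((-5)²)))/(R + 3686) = (13941 - 221)/(-116230931/10510012 + 3686) = 13720/(38623673301/10510012) = 13720*(10510012/38623673301) = 144197364640/38623673301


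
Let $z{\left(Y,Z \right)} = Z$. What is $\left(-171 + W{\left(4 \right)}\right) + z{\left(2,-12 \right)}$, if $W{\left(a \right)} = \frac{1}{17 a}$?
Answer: $- \frac{12443}{68} \approx -182.99$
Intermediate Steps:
$W{\left(a \right)} = \frac{1}{17 a}$
$\left(-171 + W{\left(4 \right)}\right) + z{\left(2,-12 \right)} = \left(-171 + \frac{1}{17 \cdot 4}\right) - 12 = \left(-171 + \frac{1}{17} \cdot \frac{1}{4}\right) - 12 = \left(-171 + \frac{1}{68}\right) - 12 = - \frac{11627}{68} - 12 = - \frac{12443}{68}$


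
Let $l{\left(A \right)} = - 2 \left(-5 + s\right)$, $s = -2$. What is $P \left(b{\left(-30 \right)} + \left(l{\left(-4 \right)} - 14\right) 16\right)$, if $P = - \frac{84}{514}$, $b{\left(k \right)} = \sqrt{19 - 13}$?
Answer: $- \frac{42 \sqrt{6}}{257} \approx -0.40031$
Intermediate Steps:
$b{\left(k \right)} = \sqrt{6}$
$l{\left(A \right)} = 14$ ($l{\left(A \right)} = - 2 \left(-5 - 2\right) = \left(-2\right) \left(-7\right) = 14$)
$P = - \frac{42}{257}$ ($P = \left(-84\right) \frac{1}{514} = - \frac{42}{257} \approx -0.16342$)
$P \left(b{\left(-30 \right)} + \left(l{\left(-4 \right)} - 14\right) 16\right) = - \frac{42 \left(\sqrt{6} + \left(14 - 14\right) 16\right)}{257} = - \frac{42 \left(\sqrt{6} + 0 \cdot 16\right)}{257} = - \frac{42 \left(\sqrt{6} + 0\right)}{257} = - \frac{42 \sqrt{6}}{257}$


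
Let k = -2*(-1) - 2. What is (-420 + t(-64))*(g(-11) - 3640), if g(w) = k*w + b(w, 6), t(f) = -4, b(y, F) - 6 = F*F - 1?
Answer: 1525976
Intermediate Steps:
b(y, F) = 5 + F² (b(y, F) = 6 + (F*F - 1) = 6 + (F² - 1) = 6 + (-1 + F²) = 5 + F²)
k = 0 (k = 2 - 2 = 0)
g(w) = 41 (g(w) = 0*w + (5 + 6²) = 0 + (5 + 36) = 0 + 41 = 41)
(-420 + t(-64))*(g(-11) - 3640) = (-420 - 4)*(41 - 3640) = -424*(-3599) = 1525976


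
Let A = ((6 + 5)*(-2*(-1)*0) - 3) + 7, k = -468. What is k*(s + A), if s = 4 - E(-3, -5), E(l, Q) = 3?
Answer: -2340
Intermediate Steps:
A = 4 (A = (11*(2*0) - 3) + 7 = (11*0 - 3) + 7 = (0 - 3) + 7 = -3 + 7 = 4)
s = 1 (s = 4 - 1*3 = 4 - 3 = 1)
k*(s + A) = -468*(1 + 4) = -468*5 = -2340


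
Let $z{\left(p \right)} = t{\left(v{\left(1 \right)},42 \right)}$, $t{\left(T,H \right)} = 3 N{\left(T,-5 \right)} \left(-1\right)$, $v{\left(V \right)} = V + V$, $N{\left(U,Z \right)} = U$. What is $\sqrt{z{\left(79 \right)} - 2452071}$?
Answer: $3 i \sqrt{272453} \approx 1565.9 i$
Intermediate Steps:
$v{\left(V \right)} = 2 V$
$t{\left(T,H \right)} = - 3 T$ ($t{\left(T,H \right)} = 3 T \left(-1\right) = - 3 T$)
$z{\left(p \right)} = -6$ ($z{\left(p \right)} = - 3 \cdot 2 \cdot 1 = \left(-3\right) 2 = -6$)
$\sqrt{z{\left(79 \right)} - 2452071} = \sqrt{-6 - 2452071} = \sqrt{-2452077} = 3 i \sqrt{272453}$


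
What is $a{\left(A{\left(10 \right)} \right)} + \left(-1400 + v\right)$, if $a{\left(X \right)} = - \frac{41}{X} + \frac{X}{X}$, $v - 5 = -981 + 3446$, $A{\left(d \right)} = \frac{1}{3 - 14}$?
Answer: $1522$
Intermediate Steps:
$A{\left(d \right)} = - \frac{1}{11}$ ($A{\left(d \right)} = \frac{1}{-11} = - \frac{1}{11}$)
$v = 2470$ ($v = 5 + \left(-981 + 3446\right) = 5 + 2465 = 2470$)
$a{\left(X \right)} = 1 - \frac{41}{X}$ ($a{\left(X \right)} = - \frac{41}{X} + 1 = 1 - \frac{41}{X}$)
$a{\left(A{\left(10 \right)} \right)} + \left(-1400 + v\right) = \frac{-41 - \frac{1}{11}}{- \frac{1}{11}} + \left(-1400 + 2470\right) = \left(-11\right) \left(- \frac{452}{11}\right) + 1070 = 452 + 1070 = 1522$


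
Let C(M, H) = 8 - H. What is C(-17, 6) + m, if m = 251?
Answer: 253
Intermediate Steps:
C(-17, 6) + m = (8 - 1*6) + 251 = (8 - 6) + 251 = 2 + 251 = 253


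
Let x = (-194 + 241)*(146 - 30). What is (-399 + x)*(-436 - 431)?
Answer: -4380951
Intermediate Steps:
x = 5452 (x = 47*116 = 5452)
(-399 + x)*(-436 - 431) = (-399 + 5452)*(-436 - 431) = 5053*(-867) = -4380951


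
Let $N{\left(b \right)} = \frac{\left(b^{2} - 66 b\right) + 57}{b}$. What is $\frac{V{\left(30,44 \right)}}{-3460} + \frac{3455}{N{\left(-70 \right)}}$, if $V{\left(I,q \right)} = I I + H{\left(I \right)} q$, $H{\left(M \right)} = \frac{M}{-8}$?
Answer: $- \frac{168768019}{6627284} \approx -25.466$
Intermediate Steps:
$H{\left(M \right)} = - \frac{M}{8}$ ($H{\left(M \right)} = M \left(- \frac{1}{8}\right) = - \frac{M}{8}$)
$V{\left(I,q \right)} = I^{2} - \frac{I q}{8}$ ($V{\left(I,q \right)} = I I + - \frac{I}{8} q = I^{2} - \frac{I q}{8}$)
$N{\left(b \right)} = \frac{57 + b^{2} - 66 b}{b}$
$\frac{V{\left(30,44 \right)}}{-3460} + \frac{3455}{N{\left(-70 \right)}} = \frac{\frac{1}{8} \cdot 30 \left(\left(-1\right) 44 + 8 \cdot 30\right)}{-3460} + \frac{3455}{-66 - 70 + \frac{57}{-70}} = \frac{1}{8} \cdot 30 \left(-44 + 240\right) \left(- \frac{1}{3460}\right) + \frac{3455}{-66 - 70 + 57 \left(- \frac{1}{70}\right)} = \frac{1}{8} \cdot 30 \cdot 196 \left(- \frac{1}{3460}\right) + \frac{3455}{-66 - 70 - \frac{57}{70}} = 735 \left(- \frac{1}{3460}\right) + \frac{3455}{- \frac{9577}{70}} = - \frac{147}{692} + 3455 \left(- \frac{70}{9577}\right) = - \frac{147}{692} - \frac{241850}{9577} = - \frac{168768019}{6627284}$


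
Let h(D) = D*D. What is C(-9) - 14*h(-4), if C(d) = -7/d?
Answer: -2009/9 ≈ -223.22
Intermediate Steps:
h(D) = D²
C(-9) - 14*h(-4) = -7/(-9) - 14*(-4)² = -7*(-⅑) - 14*16 = 7/9 - 224 = -2009/9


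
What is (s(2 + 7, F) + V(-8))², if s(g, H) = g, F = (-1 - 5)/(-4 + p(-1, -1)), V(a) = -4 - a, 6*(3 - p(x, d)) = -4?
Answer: 169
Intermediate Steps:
p(x, d) = 11/3 (p(x, d) = 3 - ⅙*(-4) = 3 + ⅔ = 11/3)
F = 18 (F = (-1 - 5)/(-4 + 11/3) = -6/(-⅓) = -6*(-3) = 18)
(s(2 + 7, F) + V(-8))² = ((2 + 7) + (-4 - 1*(-8)))² = (9 + (-4 + 8))² = (9 + 4)² = 13² = 169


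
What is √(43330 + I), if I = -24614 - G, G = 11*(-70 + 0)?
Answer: √19486 ≈ 139.59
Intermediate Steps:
G = -770 (G = 11*(-70) = -770)
I = -23844 (I = -24614 - 1*(-770) = -24614 + 770 = -23844)
√(43330 + I) = √(43330 - 23844) = √19486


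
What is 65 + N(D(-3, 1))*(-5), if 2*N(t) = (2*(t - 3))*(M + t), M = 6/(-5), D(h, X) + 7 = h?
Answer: -663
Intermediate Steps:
D(h, X) = -7 + h
M = -6/5 (M = 6*(-⅕) = -6/5 ≈ -1.2000)
N(t) = (-6 + 2*t)*(-6/5 + t)/2 (N(t) = ((2*(t - 3))*(-6/5 + t))/2 = ((2*(-3 + t))*(-6/5 + t))/2 = ((-6 + 2*t)*(-6/5 + t))/2 = (-6 + 2*t)*(-6/5 + t)/2)
65 + N(D(-3, 1))*(-5) = 65 + (18/5 + (-7 - 3)² - 21*(-7 - 3)/5)*(-5) = 65 + (18/5 + (-10)² - 21/5*(-10))*(-5) = 65 + (18/5 + 100 + 42)*(-5) = 65 + (728/5)*(-5) = 65 - 728 = -663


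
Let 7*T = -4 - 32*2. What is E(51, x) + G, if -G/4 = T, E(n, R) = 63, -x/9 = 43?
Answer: 713/7 ≈ 101.86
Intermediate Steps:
x = -387 (x = -9*43 = -387)
T = -68/7 (T = (-4 - 32*2)/7 = (-4 - 64)/7 = (⅐)*(-68) = -68/7 ≈ -9.7143)
G = 272/7 (G = -4*(-68/7) = 272/7 ≈ 38.857)
E(51, x) + G = 63 + 272/7 = 713/7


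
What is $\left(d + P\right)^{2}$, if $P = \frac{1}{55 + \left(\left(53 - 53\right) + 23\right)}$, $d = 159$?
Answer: $\frac{153834409}{6084} \approx 25285.0$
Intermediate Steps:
$P = \frac{1}{78}$ ($P = \frac{1}{55 + \left(0 + 23\right)} = \frac{1}{55 + 23} = \frac{1}{78} \approx 0.012821$)
$\left(d + P\right)^{2} = \left(159 + \frac{1}{78}\right)^{2} = \left(\frac{12403}{78}\right)^{2} = \frac{153834409}{6084}$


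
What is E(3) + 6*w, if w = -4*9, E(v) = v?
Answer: -213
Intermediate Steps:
w = -36
E(3) + 6*w = 3 + 6*(-36) = 3 - 216 = -213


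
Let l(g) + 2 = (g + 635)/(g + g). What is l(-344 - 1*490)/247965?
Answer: -3137/413605620 ≈ -7.5845e-6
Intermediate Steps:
l(g) = -2 + (635 + g)/(2*g) (l(g) = -2 + (g + 635)/(g + g) = -2 + (635 + g)/((2*g)) = -2 + (635 + g)*(1/(2*g)) = -2 + (635 + g)/(2*g))
l(-344 - 1*490)/247965 = ((635 - 3*(-344 - 1*490))/(2*(-344 - 1*490)))/247965 = ((635 - 3*(-344 - 490))/(2*(-344 - 490)))*(1/247965) = ((1/2)*(635 - 3*(-834))/(-834))*(1/247965) = ((1/2)*(-1/834)*(635 + 2502))*(1/247965) = ((1/2)*(-1/834)*3137)*(1/247965) = -3137/1668*1/247965 = -3137/413605620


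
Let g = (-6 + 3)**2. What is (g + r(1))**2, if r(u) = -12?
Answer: 9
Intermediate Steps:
g = 9 (g = (-3)**2 = 9)
(g + r(1))**2 = (9 - 12)**2 = (-3)**2 = 9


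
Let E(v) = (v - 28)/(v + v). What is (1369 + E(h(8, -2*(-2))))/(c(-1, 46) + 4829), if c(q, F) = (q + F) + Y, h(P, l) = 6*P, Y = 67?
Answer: 32861/118584 ≈ 0.27711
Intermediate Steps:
E(v) = (-28 + v)/(2*v) (E(v) = (-28 + v)/((2*v)) = (-28 + v)*(1/(2*v)) = (-28 + v)/(2*v))
c(q, F) = 67 + F + q (c(q, F) = (q + F) + 67 = (F + q) + 67 = 67 + F + q)
(1369 + E(h(8, -2*(-2))))/(c(-1, 46) + 4829) = (1369 + (-28 + 6*8)/(2*((6*8))))/((67 + 46 - 1) + 4829) = (1369 + (1/2)*(-28 + 48)/48)/(112 + 4829) = (1369 + (1/2)*(1/48)*20)/4941 = (1369 + 5/24)*(1/4941) = (32861/24)*(1/4941) = 32861/118584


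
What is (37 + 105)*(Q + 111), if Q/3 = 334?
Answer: 158046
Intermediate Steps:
Q = 1002 (Q = 3*334 = 1002)
(37 + 105)*(Q + 111) = (37 + 105)*(1002 + 111) = 142*1113 = 158046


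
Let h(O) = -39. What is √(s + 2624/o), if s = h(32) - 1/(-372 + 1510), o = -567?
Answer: I*√224253040718/71694 ≈ 6.6052*I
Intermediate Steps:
s = -44383/1138 (s = -39 - 1/(-372 + 1510) = -39 - 1/1138 = -44383/1138 ≈ -39.001)
√(s + 2624/o) = √(-44383/1138 + 2624/(-567)) = √(-44383/1138 + 2624*(-1/567)) = √(-44383/1138 - 2624/567) = √(-28151273/645246) = I*√224253040718/71694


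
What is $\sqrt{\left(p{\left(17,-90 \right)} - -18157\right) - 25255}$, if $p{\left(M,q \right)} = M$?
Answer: $i \sqrt{7081} \approx 84.149 i$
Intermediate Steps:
$\sqrt{\left(p{\left(17,-90 \right)} - -18157\right) - 25255} = \sqrt{\left(17 - -18157\right) - 25255} = \sqrt{\left(17 + 18157\right) - 25255} = \sqrt{18174 - 25255} = \sqrt{-7081} = i \sqrt{7081}$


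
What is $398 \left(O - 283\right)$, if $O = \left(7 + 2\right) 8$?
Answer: $-83978$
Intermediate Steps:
$O = 72$ ($O = 9 \cdot 8 = 72$)
$398 \left(O - 283\right) = 398 \left(72 - 283\right) = 398 \left(-211\right) = -83978$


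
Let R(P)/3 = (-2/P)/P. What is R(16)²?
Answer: 9/16384 ≈ 0.00054932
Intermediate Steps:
R(P) = -6/P² (R(P) = 3*((-2/P)/P) = 3*(-2/P²) = -6/P²)
R(16)² = (-6/16²)² = (-6*1/256)² = (-3/128)² = 9/16384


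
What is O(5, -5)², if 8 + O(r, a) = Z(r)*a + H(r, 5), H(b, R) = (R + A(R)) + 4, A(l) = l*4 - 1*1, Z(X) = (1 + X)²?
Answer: 25600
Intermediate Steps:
A(l) = -1 + 4*l (A(l) = 4*l - 1 = -1 + 4*l)
H(b, R) = 3 + 5*R (H(b, R) = (R + (-1 + 4*R)) + 4 = (-1 + 5*R) + 4 = 3 + 5*R)
O(r, a) = 20 + a*(1 + r)² (O(r, a) = -8 + ((1 + r)²*a + (3 + 5*5)) = -8 + (a*(1 + r)² + (3 + 25)) = -8 + (a*(1 + r)² + 28) = -8 + (28 + a*(1 + r)²) = 20 + a*(1 + r)²)
O(5, -5)² = (20 - 5*(1 + 5)²)² = (20 - 5*6²)² = (20 - 5*36)² = (20 - 180)² = (-160)² = 25600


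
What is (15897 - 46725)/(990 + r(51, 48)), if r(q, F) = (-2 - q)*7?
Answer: -30828/619 ≈ -49.803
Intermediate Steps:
r(q, F) = -14 - 7*q
(15897 - 46725)/(990 + r(51, 48)) = (15897 - 46725)/(990 + (-14 - 7*51)) = -30828/(990 + (-14 - 357)) = -30828/(990 - 371) = -30828/619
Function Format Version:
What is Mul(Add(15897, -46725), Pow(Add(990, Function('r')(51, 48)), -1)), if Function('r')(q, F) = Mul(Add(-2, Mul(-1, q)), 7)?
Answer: Rational(-30828, 619) ≈ -49.803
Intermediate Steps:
Function('r')(q, F) = Add(-14, Mul(-7, q))
Mul(Add(15897, -46725), Pow(Add(990, Function('r')(51, 48)), -1)) = Mul(Add(15897, -46725), Pow(Add(990, Add(-14, Mul(-7, 51))), -1)) = Mul(-30828, Pow(Add(990, Add(-14, -357)), -1)) = Mul(-30828, Pow(Add(990, -371), -1)) = Mul(-30828, Pow(619, -1)) = Mul(-30828, Rational(1, 619)) = Rational(-30828, 619)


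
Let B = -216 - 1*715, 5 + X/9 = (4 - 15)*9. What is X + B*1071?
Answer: -998037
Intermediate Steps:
X = -936 (X = -45 + 9*((4 - 15)*9) = -45 + 9*(-11*9) = -45 + 9*(-99) = -45 - 891 = -936)
B = -931 (B = -216 - 715 = -931)
X + B*1071 = -936 - 931*1071 = -936 - 997101 = -998037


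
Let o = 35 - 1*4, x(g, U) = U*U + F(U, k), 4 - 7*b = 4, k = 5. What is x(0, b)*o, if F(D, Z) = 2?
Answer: 62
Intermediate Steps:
b = 0 (b = 4/7 - ⅐*4 = 4/7 - 4/7 = 0)
x(g, U) = 2 + U² (x(g, U) = U*U + 2 = U² + 2 = 2 + U²)
o = 31 (o = 35 - 4 = 31)
x(0, b)*o = (2 + 0²)*31 = (2 + 0)*31 = 2*31 = 62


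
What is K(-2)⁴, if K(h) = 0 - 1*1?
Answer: 1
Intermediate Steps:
K(h) = -1 (K(h) = 0 - 1 = -1)
K(-2)⁴ = (-1)⁴ = 1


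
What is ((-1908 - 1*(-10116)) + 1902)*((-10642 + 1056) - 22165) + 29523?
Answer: -320973087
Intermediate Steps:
((-1908 - 1*(-10116)) + 1902)*((-10642 + 1056) - 22165) + 29523 = ((-1908 + 10116) + 1902)*(-9586 - 22165) + 29523 = (8208 + 1902)*(-31751) + 29523 = 10110*(-31751) + 29523 = -321002610 + 29523 = -320973087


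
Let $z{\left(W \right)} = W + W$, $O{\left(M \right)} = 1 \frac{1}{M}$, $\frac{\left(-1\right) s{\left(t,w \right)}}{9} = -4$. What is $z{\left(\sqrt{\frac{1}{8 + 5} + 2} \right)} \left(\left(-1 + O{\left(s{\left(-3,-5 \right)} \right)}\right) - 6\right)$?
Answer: $- \frac{251 \sqrt{39}}{78} \approx -20.096$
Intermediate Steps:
$s{\left(t,w \right)} = 36$ ($s{\left(t,w \right)} = \left(-9\right) \left(-4\right) = 36$)
$O{\left(M \right)} = \frac{1}{M}$
$z{\left(W \right)} = 2 W$
$z{\left(\sqrt{\frac{1}{8 + 5} + 2} \right)} \left(\left(-1 + O{\left(s{\left(-3,-5 \right)} \right)}\right) - 6\right) = 2 \sqrt{\frac{1}{8 + 5} + 2} \left(\left(-1 + \frac{1}{36}\right) - 6\right) = 2 \sqrt{\frac{1}{13} + 2} \left(\left(-1 + \frac{1}{36}\right) - 6\right) = 2 \sqrt{\frac{1}{13} + 2} \left(- \frac{35}{36} - 6\right) = 2 \sqrt{\frac{27}{13}} \left(- \frac{251}{36}\right) = 2 \frac{3 \sqrt{39}}{13} \left(- \frac{251}{36}\right) = \frac{6 \sqrt{39}}{13} \left(- \frac{251}{36}\right) = - \frac{251 \sqrt{39}}{78}$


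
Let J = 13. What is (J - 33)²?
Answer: 400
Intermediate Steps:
(J - 33)² = (13 - 33)² = (-20)² = 400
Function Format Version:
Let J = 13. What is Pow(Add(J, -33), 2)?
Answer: 400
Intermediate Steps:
Pow(Add(J, -33), 2) = Pow(Add(13, -33), 2) = Pow(-20, 2) = 400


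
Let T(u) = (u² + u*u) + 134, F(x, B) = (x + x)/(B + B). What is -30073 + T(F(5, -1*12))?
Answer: -2155583/72 ≈ -29939.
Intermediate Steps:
F(x, B) = x/B (F(x, B) = (2*x)/((2*B)) = (2*x)*(1/(2*B)) = x/B)
T(u) = 134 + 2*u² (T(u) = (u² + u²) + 134 = 2*u² + 134 = 134 + 2*u²)
-30073 + T(F(5, -1*12)) = -30073 + (134 + 2*(5/((-1*12)))²) = -30073 + (134 + 2*(5/(-12))²) = -30073 + (134 + 2*(5*(-1/12))²) = -30073 + (134 + 2*(-5/12)²) = -30073 + (134 + 2*(25/144)) = -30073 + (134 + 25/72) = -30073 + 9673/72 = -2155583/72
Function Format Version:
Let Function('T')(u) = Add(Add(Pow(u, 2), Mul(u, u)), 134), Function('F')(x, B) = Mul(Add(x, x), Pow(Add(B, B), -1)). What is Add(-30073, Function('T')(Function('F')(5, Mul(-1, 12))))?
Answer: Rational(-2155583, 72) ≈ -29939.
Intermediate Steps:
Function('F')(x, B) = Mul(x, Pow(B, -1)) (Function('F')(x, B) = Mul(Mul(2, x), Pow(Mul(2, B), -1)) = Mul(Mul(2, x), Mul(Rational(1, 2), Pow(B, -1))) = Mul(x, Pow(B, -1)))
Function('T')(u) = Add(134, Mul(2, Pow(u, 2))) (Function('T')(u) = Add(Add(Pow(u, 2), Pow(u, 2)), 134) = Add(Mul(2, Pow(u, 2)), 134) = Add(134, Mul(2, Pow(u, 2))))
Add(-30073, Function('T')(Function('F')(5, Mul(-1, 12)))) = Add(-30073, Add(134, Mul(2, Pow(Mul(5, Pow(Mul(-1, 12), -1)), 2)))) = Add(-30073, Add(134, Mul(2, Pow(Mul(5, Pow(-12, -1)), 2)))) = Add(-30073, Add(134, Mul(2, Pow(Mul(5, Rational(-1, 12)), 2)))) = Add(-30073, Add(134, Mul(2, Pow(Rational(-5, 12), 2)))) = Add(-30073, Add(134, Mul(2, Rational(25, 144)))) = Add(-30073, Add(134, Rational(25, 72))) = Add(-30073, Rational(9673, 72)) = Rational(-2155583, 72)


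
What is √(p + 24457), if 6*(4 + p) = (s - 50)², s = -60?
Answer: √238227/3 ≈ 162.70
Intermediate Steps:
p = 6038/3 (p = -4 + (-60 - 50)²/6 = -4 + (⅙)*(-110)² = -4 + (⅙)*12100 = -4 + 6050/3 = 6038/3 ≈ 2012.7)
√(p + 24457) = √(6038/3 + 24457) = √(79409/3) = √238227/3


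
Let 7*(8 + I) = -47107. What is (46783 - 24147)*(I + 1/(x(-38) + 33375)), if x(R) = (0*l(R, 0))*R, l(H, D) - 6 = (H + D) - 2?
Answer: -35630538011048/233625 ≈ -1.5251e+8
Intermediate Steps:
l(H, D) = 4 + D + H (l(H, D) = 6 + ((H + D) - 2) = 6 + ((D + H) - 2) = 6 + (-2 + D + H) = 4 + D + H)
x(R) = 0 (x(R) = (0*(4 + 0 + R))*R = (0*(4 + R))*R = 0*R = 0)
I = -47163/7 (I = -8 + (1/7)*(-47107) = -8 - 47107/7 = -47163/7 ≈ -6737.6)
(46783 - 24147)*(I + 1/(x(-38) + 33375)) = (46783 - 24147)*(-47163/7 + 1/(0 + 33375)) = 22636*(-47163/7 + 1/33375) = 22636*(-1574065118/233625) = -35630538011048/233625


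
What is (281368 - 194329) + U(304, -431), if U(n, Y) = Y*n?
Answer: -43985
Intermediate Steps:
(281368 - 194329) + U(304, -431) = (281368 - 194329) - 431*304 = 87039 - 131024 = -43985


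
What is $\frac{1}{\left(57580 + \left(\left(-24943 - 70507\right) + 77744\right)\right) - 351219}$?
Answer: $- \frac{1}{311345} \approx -3.2119 \cdot 10^{-6}$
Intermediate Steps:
$\frac{1}{\left(57580 + \left(\left(-24943 - 70507\right) + 77744\right)\right) - 351219} = \frac{1}{\left(57580 + \left(-95450 + 77744\right)\right) - 351219} = \frac{1}{\left(57580 - 17706\right) - 351219} = \frac{1}{39874 - 351219} = \frac{1}{-311345} = - \frac{1}{311345}$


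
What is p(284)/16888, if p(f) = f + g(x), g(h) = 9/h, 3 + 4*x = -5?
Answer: 559/33776 ≈ 0.016550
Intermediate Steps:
x = -2 (x = -¾ + (¼)*(-5) = -¾ - 5/4 = -2)
p(f) = -9/2 + f (p(f) = f + 9/(-2) = f + 9*(-½) = f - 9/2 = -9/2 + f)
p(284)/16888 = (-9/2 + 284)/16888 = (559/2)*(1/16888) = 559/33776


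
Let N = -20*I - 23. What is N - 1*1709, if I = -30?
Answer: -1132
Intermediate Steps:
N = 577 (N = -20*(-30) - 23 = 600 - 23 = 577)
N - 1*1709 = 577 - 1*1709 = 577 - 1709 = -1132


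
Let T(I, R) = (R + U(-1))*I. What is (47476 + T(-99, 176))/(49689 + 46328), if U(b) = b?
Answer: 30151/96017 ≈ 0.31402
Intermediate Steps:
T(I, R) = I*(-1 + R) (T(I, R) = (R - 1)*I = (-1 + R)*I = I*(-1 + R))
(47476 + T(-99, 176))/(49689 + 46328) = (47476 - 99*(-1 + 176))/(49689 + 46328) = (47476 - 99*175)/96017 = (47476 - 17325)*(1/96017) = 30151*(1/96017) = 30151/96017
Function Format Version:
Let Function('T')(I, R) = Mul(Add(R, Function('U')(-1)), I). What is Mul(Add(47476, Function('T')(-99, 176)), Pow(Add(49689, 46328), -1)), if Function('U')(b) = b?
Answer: Rational(30151, 96017) ≈ 0.31402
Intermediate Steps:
Function('T')(I, R) = Mul(I, Add(-1, R)) (Function('T')(I, R) = Mul(Add(R, -1), I) = Mul(Add(-1, R), I) = Mul(I, Add(-1, R)))
Mul(Add(47476, Function('T')(-99, 176)), Pow(Add(49689, 46328), -1)) = Mul(Add(47476, Mul(-99, Add(-1, 176))), Pow(Add(49689, 46328), -1)) = Mul(Add(47476, Mul(-99, 175)), Pow(96017, -1)) = Mul(Add(47476, -17325), Rational(1, 96017)) = Mul(30151, Rational(1, 96017)) = Rational(30151, 96017)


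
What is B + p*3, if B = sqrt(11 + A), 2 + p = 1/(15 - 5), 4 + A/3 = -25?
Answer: -57/10 + 2*I*sqrt(19) ≈ -5.7 + 8.7178*I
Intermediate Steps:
A = -87 (A = -12 + 3*(-25) = -12 - 75 = -87)
p = -19/10 (p = -2 + 1/(15 - 5) = -2 + 1/10 = -19/10 ≈ -1.9000)
B = 2*I*sqrt(19) (B = sqrt(11 - 87) = sqrt(-76) = 2*I*sqrt(19) ≈ 8.7178*I)
B + p*3 = 2*I*sqrt(19) - 19/10*3 = 2*I*sqrt(19) - 57/10 = -57/10 + 2*I*sqrt(19)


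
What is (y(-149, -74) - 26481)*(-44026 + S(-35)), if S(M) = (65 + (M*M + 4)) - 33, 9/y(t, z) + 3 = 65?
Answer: 70212132945/62 ≈ 1.1325e+9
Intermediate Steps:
y(t, z) = 9/62 (y(t, z) = 9/(-3 + 65) = 9/62)
S(M) = 36 + M² (S(M) = (65 + (M² + 4)) - 33 = (65 + (4 + M²)) - 33 = (69 + M²) - 33 = 36 + M²)
(y(-149, -74) - 26481)*(-44026 + S(-35)) = (9/62 - 26481)*(-44026 + (36 + (-35)²)) = -1641813*(-44026 + (36 + 1225))/62 = -1641813*(-44026 + 1261)/62 = -1641813/62*(-42765) = 70212132945/62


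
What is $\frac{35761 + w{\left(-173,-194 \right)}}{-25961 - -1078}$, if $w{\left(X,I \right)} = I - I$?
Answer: $- \frac{35761}{24883} \approx -1.4372$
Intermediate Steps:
$w{\left(X,I \right)} = 0$
$\frac{35761 + w{\left(-173,-194 \right)}}{-25961 - -1078} = \frac{35761 + 0}{-25961 - -1078} = \frac{35761}{-25961 + 1078} = \frac{35761}{-24883} = 35761 \left(- \frac{1}{24883}\right) = - \frac{35761}{24883}$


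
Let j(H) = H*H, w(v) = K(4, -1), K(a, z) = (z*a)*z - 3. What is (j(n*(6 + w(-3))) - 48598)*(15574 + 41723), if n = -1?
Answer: -2781712053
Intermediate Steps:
K(a, z) = -3 + a*z² (K(a, z) = (a*z)*z - 3 = a*z² - 3 = -3 + a*z²)
w(v) = 1 (w(v) = -3 + 4*(-1)² = -3 + 4*1 = -3 + 4 = 1)
j(H) = H²
(j(n*(6 + w(-3))) - 48598)*(15574 + 41723) = ((-(6 + 1))² - 48598)*(15574 + 41723) = ((-1*7)² - 48598)*57297 = ((-7)² - 48598)*57297 = (49 - 48598)*57297 = -48549*57297 = -2781712053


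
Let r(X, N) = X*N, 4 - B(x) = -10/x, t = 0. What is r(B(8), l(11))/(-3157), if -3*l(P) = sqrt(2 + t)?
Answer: sqrt(2)/1804 ≈ 0.00078393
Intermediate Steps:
l(P) = -sqrt(2)/3 (l(P) = -sqrt(2 + 0)/3 = -sqrt(2)/3)
B(x) = 4 + 10/x (B(x) = 4 - (-10)/x = 4 + 10/x)
r(X, N) = N*X
r(B(8), l(11))/(-3157) = ((-sqrt(2)/3)*(4 + 10/8))/(-3157) = ((-sqrt(2)/3)*(4 + 10*(1/8)))*(-1/3157) = ((-sqrt(2)/3)*(4 + 5/4))*(-1/3157) = (-sqrt(2)/3*(21/4))*(-1/3157) = -7*sqrt(2)/4*(-1/3157) = sqrt(2)/1804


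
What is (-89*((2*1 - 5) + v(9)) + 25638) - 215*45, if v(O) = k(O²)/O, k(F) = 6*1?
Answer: 48512/3 ≈ 16171.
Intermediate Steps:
k(F) = 6
v(O) = 6/O
(-89*((2*1 - 5) + v(9)) + 25638) - 215*45 = (-89*((2*1 - 5) + 6/9) + 25638) - 215*45 = (-89*((2 - 5) + 6*(⅑)) + 25638) - 9675 = (-89*(-3 + ⅔) + 25638) - 9675 = (-89*(-7/3) + 25638) - 9675 = (623/3 + 25638) - 9675 = 77537/3 - 9675 = 48512/3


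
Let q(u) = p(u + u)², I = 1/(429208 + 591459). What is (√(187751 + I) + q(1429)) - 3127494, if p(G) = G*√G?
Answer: 23341485218 + 3*√21732410328895034/1020667 ≈ 2.3341e+10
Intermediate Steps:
p(G) = G^(3/2)
I = 1/1020667 ≈ 9.7975e-7
q(u) = 8*u³ (q(u) = ((u + u)^(3/2))² = ((2*u)^(3/2))² = (2*√2*u^(3/2))² = 8*u³)
(√(187751 + I) + q(1429)) - 3127494 = (√(187751 + 1/1020667) + 8*1429³) - 3127494 = (√(191631249918/1020667) + 8*2918076589) - 3127494 = (3*√21732410328895034/1020667 + 23344612712) - 3127494 = (23344612712 + 3*√21732410328895034/1020667) - 3127494 = 23341485218 + 3*√21732410328895034/1020667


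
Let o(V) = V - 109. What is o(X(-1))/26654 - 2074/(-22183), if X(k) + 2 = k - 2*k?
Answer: 26420133/295632841 ≈ 0.089368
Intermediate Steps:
X(k) = -2 - k (X(k) = -2 + (k - 2*k) = -2 - k)
o(V) = -109 + V
o(X(-1))/26654 - 2074/(-22183) = (-109 + (-2 - 1*(-1)))/26654 - 2074/(-22183) = (-109 + (-2 + 1))*(1/26654) - 2074*(-1/22183) = (-109 - 1)*(1/26654) + 2074/22183 = -110*1/26654 + 2074/22183 = -55/13327 + 2074/22183 = 26420133/295632841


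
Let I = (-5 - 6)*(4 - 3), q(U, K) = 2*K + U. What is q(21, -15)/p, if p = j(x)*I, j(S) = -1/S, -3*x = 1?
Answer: 3/11 ≈ 0.27273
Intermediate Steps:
x = -⅓ (x = -⅓*1 = -⅓ ≈ -0.33333)
q(U, K) = U + 2*K
I = -11 (I = -11*1 = -11)
p = -33 (p = -1/(-⅓)*(-11) = -1*(-3)*(-11) = 3*(-11) = -33)
q(21, -15)/p = (21 + 2*(-15))/(-33) = (21 - 30)*(-1/33) = -9*(-1/33) = 3/11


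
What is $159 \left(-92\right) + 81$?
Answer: $-14547$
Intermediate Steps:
$159 \left(-92\right) + 81 = -14628 + 81 = -14547$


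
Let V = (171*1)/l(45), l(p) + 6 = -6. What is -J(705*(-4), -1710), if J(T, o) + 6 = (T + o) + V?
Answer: 18201/4 ≈ 4550.3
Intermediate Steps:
l(p) = -12 (l(p) = -6 - 6 = -12)
V = -57/4 (V = (171*1)/(-12) = 171*(-1/12) = -57/4 ≈ -14.250)
J(T, o) = -81/4 + T + o (J(T, o) = -6 + ((T + o) - 57/4) = -6 + (-57/4 + T + o) = -81/4 + T + o)
-J(705*(-4), -1710) = -(-81/4 + 705*(-4) - 1710) = -(-81/4 - 2820 - 1710) = -1*(-18201/4) = 18201/4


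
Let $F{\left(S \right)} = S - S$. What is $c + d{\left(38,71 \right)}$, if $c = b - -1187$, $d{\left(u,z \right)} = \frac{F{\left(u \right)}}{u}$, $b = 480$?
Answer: $1667$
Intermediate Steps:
$F{\left(S \right)} = 0$
$d{\left(u,z \right)} = 0$ ($d{\left(u,z \right)} = \frac{0}{u} = 0$)
$c = 1667$ ($c = 480 - -1187 = 480 + 1187 = 1667$)
$c + d{\left(38,71 \right)} = 1667 + 0 = 1667$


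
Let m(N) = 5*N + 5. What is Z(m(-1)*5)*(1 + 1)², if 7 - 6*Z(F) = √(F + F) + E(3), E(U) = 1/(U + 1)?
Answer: 9/2 ≈ 4.5000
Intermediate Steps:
E(U) = 1/(1 + U)
m(N) = 5 + 5*N
Z(F) = 9/8 - √2*√F/6 (Z(F) = 7/6 - (√(F + F) + 1/(1 + 3))/6 = 7/6 - (√(2*F) + 1/4)/6 = 7/6 - (√2*√F + ¼)/6 = 7/6 - (¼ + √2*√F)/6 = 7/6 + (-1/24 - √2*√F/6) = 9/8 - √2*√F/6)
Z(m(-1)*5)*(1 + 1)² = (9/8 - √2*√((5 + 5*(-1))*5)/6)*(1 + 1)² = (9/8 - √2*√((5 - 5)*5)/6)*2² = (9/8 - √2*√(0*5)/6)*4 = (9/8 - √2*√0/6)*4 = (9/8 - ⅙*√2*0)*4 = (9/8 + 0)*4 = (9/8)*4 = 9/2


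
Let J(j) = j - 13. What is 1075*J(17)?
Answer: 4300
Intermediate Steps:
J(j) = -13 + j
1075*J(17) = 1075*(-13 + 17) = 1075*4 = 4300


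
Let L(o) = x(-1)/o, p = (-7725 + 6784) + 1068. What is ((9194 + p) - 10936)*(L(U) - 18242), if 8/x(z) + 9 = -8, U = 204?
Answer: 1502502520/51 ≈ 2.9461e+7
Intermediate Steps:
p = 127 (p = -941 + 1068 = 127)
x(z) = -8/17 (x(z) = 8/(-9 - 8) = 8/(-17) = 8*(-1/17) = -8/17)
L(o) = -8/(17*o)
((9194 + p) - 10936)*(L(U) - 18242) = ((9194 + 127) - 10936)*(-8/17/204 - 18242) = (9321 - 10936)*(-8/17*1/204 - 18242) = -1615*(-2/867 - 18242) = -1615*(-15815816/867) = 1502502520/51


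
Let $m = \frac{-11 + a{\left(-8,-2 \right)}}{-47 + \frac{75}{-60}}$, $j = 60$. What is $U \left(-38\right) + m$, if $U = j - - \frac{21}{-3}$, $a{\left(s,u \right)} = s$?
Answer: $- \frac{388626}{193} \approx -2013.6$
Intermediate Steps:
$U = 53$ ($U = 60 - - \frac{21}{-3} = 60 - \left(-21\right) \left(- \frac{1}{3}\right) = 60 - 7 = 53$)
$m = \frac{76}{193}$ ($m = \frac{-11 - 8}{-47 + \frac{75}{-60}} = - \frac{19}{-47 + 75 \left(- \frac{1}{60}\right)} = - \frac{19}{-47 - \frac{5}{4}} = - \frac{19}{- \frac{193}{4}} = \left(-19\right) \left(- \frac{4}{193}\right) = \frac{76}{193} \approx 0.39378$)
$U \left(-38\right) + m = 53 \left(-38\right) + \frac{76}{193} = -2014 + \frac{76}{193} = - \frac{388626}{193}$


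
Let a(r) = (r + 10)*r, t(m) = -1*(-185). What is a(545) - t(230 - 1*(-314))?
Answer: 302290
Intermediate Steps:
t(m) = 185
a(r) = r*(10 + r) (a(r) = (10 + r)*r = r*(10 + r))
a(545) - t(230 - 1*(-314)) = 545*(10 + 545) - 1*185 = 545*555 - 185 = 302475 - 185 = 302290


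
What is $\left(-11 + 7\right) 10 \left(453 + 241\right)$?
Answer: $-27760$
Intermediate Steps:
$\left(-11 + 7\right) 10 \left(453 + 241\right) = \left(-4\right) 10 \cdot 694 = \left(-40\right) 694 = -27760$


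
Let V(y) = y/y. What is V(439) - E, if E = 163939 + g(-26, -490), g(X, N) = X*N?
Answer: -176678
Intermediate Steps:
g(X, N) = N*X
E = 176679 (E = 163939 - 490*(-26) = 163939 + 12740 = 176679)
V(y) = 1
V(439) - E = 1 - 1*176679 = 1 - 176679 = -176678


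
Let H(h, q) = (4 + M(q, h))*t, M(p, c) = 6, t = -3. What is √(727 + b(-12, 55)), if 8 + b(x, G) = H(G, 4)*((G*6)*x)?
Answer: √119519 ≈ 345.72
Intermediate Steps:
H(h, q) = -30 (H(h, q) = (4 + 6)*(-3) = 10*(-3) = -30)
b(x, G) = -8 - 180*G*x (b(x, G) = -8 - 30*G*6*x = -8 - 30*6*G*x = -8 - 180*G*x)
√(727 + b(-12, 55)) = √(727 + (-8 - 180*55*(-12))) = √(727 + (-8 + 118800)) = √(727 + 118792) = √119519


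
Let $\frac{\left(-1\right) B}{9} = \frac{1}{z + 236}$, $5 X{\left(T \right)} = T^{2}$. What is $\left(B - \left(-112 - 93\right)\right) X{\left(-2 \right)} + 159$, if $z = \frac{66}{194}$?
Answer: $\frac{37020383}{114625} \approx 322.97$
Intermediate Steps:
$z = \frac{33}{97}$ ($z = 66 \cdot \frac{1}{194} = \frac{33}{97} \approx 0.34021$)
$X{\left(T \right)} = \frac{T^{2}}{5}$
$B = - \frac{873}{22925}$ ($B = - \frac{9}{\frac{33}{97} + 236} = - \frac{9}{\frac{22925}{97}} = \left(-9\right) \frac{97}{22925} = - \frac{873}{22925} \approx -0.038081$)
$\left(B - \left(-112 - 93\right)\right) X{\left(-2 \right)} + 159 = \left(- \frac{873}{22925} - \left(-112 - 93\right)\right) \frac{\left(-2\right)^{2}}{5} + 159 = \left(- \frac{873}{22925} - \left(-112 - 93\right)\right) \frac{1}{5} \cdot 4 + 159 = \left(- \frac{873}{22925} - -205\right) \frac{4}{5} + 159 = \left(- \frac{873}{22925} + 205\right) \frac{4}{5} + 159 = \frac{4698752}{22925} \cdot \frac{4}{5} + 159 = \frac{18795008}{114625} + 159 = \frac{37020383}{114625}$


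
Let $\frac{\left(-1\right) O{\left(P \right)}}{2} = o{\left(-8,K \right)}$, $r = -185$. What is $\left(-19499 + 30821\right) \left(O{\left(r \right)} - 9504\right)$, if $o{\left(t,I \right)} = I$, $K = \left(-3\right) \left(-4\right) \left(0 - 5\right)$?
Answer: $-106245648$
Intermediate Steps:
$K = -60$ ($K = 12 \left(-5\right) = -60$)
$O{\left(P \right)} = 120$ ($O{\left(P \right)} = \left(-2\right) \left(-60\right) = 120$)
$\left(-19499 + 30821\right) \left(O{\left(r \right)} - 9504\right) = \left(-19499 + 30821\right) \left(120 - 9504\right) = 11322 \left(-9384\right) = -106245648$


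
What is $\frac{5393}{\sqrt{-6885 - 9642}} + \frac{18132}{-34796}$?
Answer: $- \frac{4533}{8699} - \frac{5393 i \sqrt{16527}}{16527} \approx -0.52109 - 41.95 i$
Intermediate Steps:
$\frac{5393}{\sqrt{-6885 - 9642}} + \frac{18132}{-34796} = \frac{5393}{\sqrt{-16527}} + 18132 \left(- \frac{1}{34796}\right) = \frac{5393}{i \sqrt{16527}} - \frac{4533}{8699} = 5393 \left(- \frac{i \sqrt{16527}}{16527}\right) - \frac{4533}{8699} = - \frac{5393 i \sqrt{16527}}{16527} - \frac{4533}{8699} = - \frac{4533}{8699} - \frac{5393 i \sqrt{16527}}{16527}$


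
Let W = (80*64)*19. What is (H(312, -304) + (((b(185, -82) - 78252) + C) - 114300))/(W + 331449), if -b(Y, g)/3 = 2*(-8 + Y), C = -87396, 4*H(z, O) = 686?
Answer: -561677/857458 ≈ -0.65505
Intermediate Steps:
H(z, O) = 343/2 (H(z, O) = (1/4)*686 = 343/2)
W = 97280 (W = 5120*19 = 97280)
b(Y, g) = 48 - 6*Y (b(Y, g) = -6*(-8 + Y) = -3*(-16 + 2*Y) = 48 - 6*Y)
(H(312, -304) + (((b(185, -82) - 78252) + C) - 114300))/(W + 331449) = (343/2 + ((((48 - 6*185) - 78252) - 87396) - 114300))/(97280 + 331449) = (343/2 + ((((48 - 1110) - 78252) - 87396) - 114300))/428729 = (343/2 + (((-1062 - 78252) - 87396) - 114300))*(1/428729) = (343/2 + ((-79314 - 87396) - 114300))*(1/428729) = (343/2 + (-166710 - 114300))*(1/428729) = (343/2 - 281010)*(1/428729) = -561677/2*1/428729 = -561677/857458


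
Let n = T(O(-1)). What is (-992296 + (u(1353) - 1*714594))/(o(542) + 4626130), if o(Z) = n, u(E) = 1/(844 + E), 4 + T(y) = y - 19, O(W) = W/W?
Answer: -1250012443/3387853092 ≈ -0.36897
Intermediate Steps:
O(W) = 1
T(y) = -23 + y (T(y) = -4 + (y - 19) = -4 + (-19 + y) = -23 + y)
n = -22 (n = -23 + 1 = -22)
o(Z) = -22
(-992296 + (u(1353) - 1*714594))/(o(542) + 4626130) = (-992296 + (1/(844 + 1353) - 1*714594))/(-22 + 4626130) = (-992296 + (1/2197 - 714594))/4626108 = (-992296 + (1/2197 - 714594))*(1/4626108) = (-992296 - 1569963017/2197)*(1/4626108) = -3750037329/2197*1/4626108 = -1250012443/3387853092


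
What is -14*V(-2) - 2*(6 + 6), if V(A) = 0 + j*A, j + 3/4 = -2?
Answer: -101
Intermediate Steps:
j = -11/4 (j = -3/4 - 2 = -11/4 ≈ -2.7500)
V(A) = -11*A/4 (V(A) = 0 - 11*A/4 = -11*A/4)
-14*V(-2) - 2*(6 + 6) = -(-77)*(-2)/2 - 2*(6 + 6) = -14*11/2 - 2*12 = -77 - 24 = -101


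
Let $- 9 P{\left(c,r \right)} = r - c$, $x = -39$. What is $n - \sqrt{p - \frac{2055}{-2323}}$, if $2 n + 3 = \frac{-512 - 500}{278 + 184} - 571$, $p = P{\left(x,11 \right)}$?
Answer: $- \frac{6050}{21} - \frac{i \sqrt{226852565}}{6969} \approx -288.1 - 2.1612 i$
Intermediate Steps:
$P{\left(c,r \right)} = - \frac{r}{9} + \frac{c}{9}$ ($P{\left(c,r \right)} = - \frac{r - c}{9} = - \frac{r}{9} + \frac{c}{9}$)
$p = - \frac{50}{9}$ ($p = \left(- \frac{1}{9}\right) 11 + \frac{1}{9} \left(-39\right) = - \frac{11}{9} - \frac{13}{3} = - \frac{50}{9} \approx -5.5556$)
$n = - \frac{6050}{21}$ ($n = - \frac{3}{2} + \frac{\frac{-512 - 500}{278 + 184} - 571}{2} = - \frac{3}{2} + \frac{- \frac{1012}{462} - 571}{2} = - \frac{3}{2} + \frac{\left(-1012\right) \frac{1}{462} - 571}{2} = - \frac{3}{2} + \frac{- \frac{46}{21} - 571}{2} = - \frac{3}{2} + \frac{1}{2} \left(- \frac{12037}{21}\right) = - \frac{3}{2} - \frac{12037}{42} = - \frac{6050}{21} \approx -288.1$)
$n - \sqrt{p - \frac{2055}{-2323}} = - \frac{6050}{21} - \sqrt{- \frac{50}{9} - \frac{2055}{-2323}} = - \frac{6050}{21} - \sqrt{- \frac{50}{9} - - \frac{2055}{2323}} = - \frac{6050}{21} - \sqrt{- \frac{50}{9} + \frac{2055}{2323}} = - \frac{6050}{21} - \sqrt{- \frac{97655}{20907}} = - \frac{6050}{21} - \frac{i \sqrt{226852565}}{6969}$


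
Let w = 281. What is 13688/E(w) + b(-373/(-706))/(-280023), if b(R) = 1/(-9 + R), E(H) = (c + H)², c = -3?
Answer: 5731239341212/32359150134723 ≈ 0.17711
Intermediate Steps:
E(H) = (-3 + H)²
13688/E(w) + b(-373/(-706))/(-280023) = 13688/((-3 + 281)²) + 1/(-9 - 373/(-706)*(-280023)) = 13688/(278²) - 1/280023/(-9 - 373*(-1/706)) = 13688/77284 - 1/280023/(-9 + 373/706) = 13688*(1/77284) - 1/280023/(-5981/706) = 3422/19321 - 706/5981*(-1/280023) = 3422/19321 + 706/1674817563 = 5731239341212/32359150134723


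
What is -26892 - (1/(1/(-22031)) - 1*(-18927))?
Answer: -23788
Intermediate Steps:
-26892 - (1/(1/(-22031)) - 1*(-18927)) = -26892 - (1/(-1/22031) + 18927) = -26892 - (-22031 + 18927) = -26892 - 1*(-3104) = -26892 + 3104 = -23788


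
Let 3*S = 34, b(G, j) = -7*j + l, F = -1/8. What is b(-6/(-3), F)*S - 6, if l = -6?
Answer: -769/12 ≈ -64.083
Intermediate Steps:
F = -1/8 (F = -1*1/8 = -1/8 ≈ -0.12500)
b(G, j) = -6 - 7*j (b(G, j) = -7*j - 6 = -6 - 7*j)
S = 34/3 (S = (1/3)*34 = 34/3 ≈ 11.333)
b(-6/(-3), F)*S - 6 = (-6 - 7*(-1/8))*(34/3) - 6 = (-6 + 7/8)*(34/3) - 6 = -41/8*34/3 - 6 = -697/12 - 6 = -769/12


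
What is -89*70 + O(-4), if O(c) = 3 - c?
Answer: -6223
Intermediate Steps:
-89*70 + O(-4) = -89*70 + (3 - 1*(-4)) = -6230 + (3 + 4) = -6230 + 7 = -6223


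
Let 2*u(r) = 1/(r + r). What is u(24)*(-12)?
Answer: -⅛ ≈ -0.12500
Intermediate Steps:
u(r) = 1/(4*r) (u(r) = 1/(2*(r + r)) = 1/(2*((2*r))) = (1/(2*r))/2 = 1/(4*r))
u(24)*(-12) = ((¼)/24)*(-12) = ((¼)*(1/24))*(-12) = (1/96)*(-12) = -⅛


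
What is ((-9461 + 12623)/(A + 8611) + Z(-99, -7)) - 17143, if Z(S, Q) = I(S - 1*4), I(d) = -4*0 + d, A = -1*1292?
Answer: -126220312/7319 ≈ -17246.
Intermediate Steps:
A = -1292
I(d) = d (I(d) = 0 + d = d)
Z(S, Q) = -4 + S (Z(S, Q) = S - 1*4 = S - 4 = -4 + S)
((-9461 + 12623)/(A + 8611) + Z(-99, -7)) - 17143 = ((-9461 + 12623)/(-1292 + 8611) + (-4 - 99)) - 17143 = (3162/7319 - 103) - 17143 = -750695/7319 - 17143 = -126220312/7319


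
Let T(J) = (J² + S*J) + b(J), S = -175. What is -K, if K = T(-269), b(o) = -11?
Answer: -119425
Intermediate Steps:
T(J) = -11 + J² - 175*J (T(J) = (J² - 175*J) - 11 = -11 + J² - 175*J)
K = 119425 (K = -11 + (-269)² - 175*(-269) = -11 + 72361 + 47075 = 119425)
-K = -1*119425 = -119425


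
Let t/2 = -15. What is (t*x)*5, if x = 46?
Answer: -6900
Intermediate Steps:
t = -30 (t = 2*(-15) = -30)
(t*x)*5 = -30*46*5 = -1380*5 = -6900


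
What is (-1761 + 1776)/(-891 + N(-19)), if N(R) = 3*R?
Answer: -5/316 ≈ -0.015823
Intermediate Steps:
(-1761 + 1776)/(-891 + N(-19)) = (-1761 + 1776)/(-891 + 3*(-19)) = 15/(-891 - 57) = 15/(-948) = 15*(-1/948) = -5/316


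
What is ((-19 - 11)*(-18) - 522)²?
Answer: 324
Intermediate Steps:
((-19 - 11)*(-18) - 522)² = (-30*(-18) - 522)² = (540 - 522)² = 18² = 324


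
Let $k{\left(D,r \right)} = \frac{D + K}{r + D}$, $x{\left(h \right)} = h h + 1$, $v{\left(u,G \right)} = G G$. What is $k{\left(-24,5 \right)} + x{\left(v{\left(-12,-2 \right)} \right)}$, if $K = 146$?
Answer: $\frac{201}{19} \approx 10.579$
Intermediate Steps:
$v{\left(u,G \right)} = G^{2}$
$x{\left(h \right)} = 1 + h^{2}$ ($x{\left(h \right)} = h^{2} + 1 = 1 + h^{2}$)
$k{\left(D,r \right)} = \frac{146 + D}{D + r}$ ($k{\left(D,r \right)} = \frac{D + 146}{r + D} = \frac{146 + D}{D + r}$)
$k{\left(-24,5 \right)} + x{\left(v{\left(-12,-2 \right)} \right)} = \frac{146 - 24}{-24 + 5} + \left(1 + \left(\left(-2\right)^{2}\right)^{2}\right) = \frac{1}{-19} \cdot 122 + \left(1 + 4^{2}\right) = \left(- \frac{1}{19}\right) 122 + \left(1 + 16\right) = - \frac{122}{19} + 17 = \frac{201}{19}$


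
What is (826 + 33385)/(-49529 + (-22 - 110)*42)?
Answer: -34211/55073 ≈ -0.62119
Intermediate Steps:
(826 + 33385)/(-49529 + (-22 - 110)*42) = 34211/(-49529 - 132*42) = 34211/(-49529 - 5544) = 34211/(-55073) = 34211*(-1/55073) = -34211/55073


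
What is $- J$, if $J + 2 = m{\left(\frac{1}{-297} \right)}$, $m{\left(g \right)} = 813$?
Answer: $-811$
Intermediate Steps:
$J = 811$ ($J = -2 + 813 = 811$)
$- J = \left(-1\right) 811 = -811$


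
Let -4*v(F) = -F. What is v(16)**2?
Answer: 16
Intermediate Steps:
v(F) = F/4 (v(F) = -(-1)*F/4 = F/4)
v(16)**2 = ((1/4)*16)**2 = 4**2 = 16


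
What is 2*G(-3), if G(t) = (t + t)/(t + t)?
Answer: 2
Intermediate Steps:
G(t) = 1 (G(t) = (2*t)/((2*t)) = (2*t)*(1/(2*t)) = 1)
2*G(-3) = 2*1 = 2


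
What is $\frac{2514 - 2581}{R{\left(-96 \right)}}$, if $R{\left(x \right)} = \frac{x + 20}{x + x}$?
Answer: $- \frac{3216}{19} \approx -169.26$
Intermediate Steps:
$R{\left(x \right)} = \frac{20 + x}{2 x}$
$\frac{2514 - 2581}{R{\left(-96 \right)}} = \frac{2514 - 2581}{\frac{1}{2} \frac{1}{-96} \left(20 - 96\right)} = - \frac{67}{\frac{1}{2} \left(- \frac{1}{96}\right) \left(-76\right)} = - \frac{67}{\frac{19}{48}} = \left(-67\right) \frac{48}{19} = - \frac{3216}{19}$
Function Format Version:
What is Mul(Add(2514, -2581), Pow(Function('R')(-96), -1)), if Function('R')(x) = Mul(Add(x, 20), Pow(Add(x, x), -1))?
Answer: Rational(-3216, 19) ≈ -169.26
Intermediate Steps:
Function('R')(x) = Mul(Rational(1, 2), Pow(x, -1), Add(20, x)) (Function('R')(x) = Mul(Add(20, x), Pow(Mul(2, x), -1)) = Mul(Add(20, x), Mul(Rational(1, 2), Pow(x, -1))) = Mul(Rational(1, 2), Pow(x, -1), Add(20, x)))
Mul(Add(2514, -2581), Pow(Function('R')(-96), -1)) = Mul(Add(2514, -2581), Pow(Mul(Rational(1, 2), Pow(-96, -1), Add(20, -96)), -1)) = Mul(-67, Pow(Mul(Rational(1, 2), Rational(-1, 96), -76), -1)) = Mul(-67, Pow(Rational(19, 48), -1)) = Mul(-67, Rational(48, 19)) = Rational(-3216, 19)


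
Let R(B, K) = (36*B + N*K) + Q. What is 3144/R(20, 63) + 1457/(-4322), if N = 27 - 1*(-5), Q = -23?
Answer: 9635527/11725586 ≈ 0.82175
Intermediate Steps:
N = 32 (N = 27 + 5 = 32)
R(B, K) = -23 + 32*K + 36*B (R(B, K) = (36*B + 32*K) - 23 = (32*K + 36*B) - 23 = -23 + 32*K + 36*B)
3144/R(20, 63) + 1457/(-4322) = 3144/(-23 + 32*63 + 36*20) + 1457/(-4322) = 3144/(-23 + 2016 + 720) + 1457*(-1/4322) = 3144/2713 - 1457/4322 = 9635527/11725586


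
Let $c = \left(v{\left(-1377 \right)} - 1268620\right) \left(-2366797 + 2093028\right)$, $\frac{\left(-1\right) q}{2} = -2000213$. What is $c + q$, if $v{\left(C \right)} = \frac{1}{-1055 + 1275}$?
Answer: $\frac{76408822151551}{220} \approx 3.4731 \cdot 10^{11}$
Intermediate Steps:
$q = 4000426$ ($q = \left(-2\right) \left(-2000213\right) = 4000426$)
$v{\left(C \right)} = \frac{1}{220}$
$c = \frac{76407942057831}{220}$ ($c = \left(\frac{1}{220} - 1268620\right) \left(-2366797 + 2093028\right) = \left(- \frac{279096399}{220}\right) \left(-273769\right) = \frac{76407942057831}{220} \approx 3.4731 \cdot 10^{11}$)
$c + q = \frac{76407942057831}{220} + 4000426 = \frac{76408822151551}{220}$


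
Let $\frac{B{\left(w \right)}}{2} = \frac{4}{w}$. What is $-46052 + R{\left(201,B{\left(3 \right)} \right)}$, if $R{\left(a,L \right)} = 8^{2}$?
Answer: $-45988$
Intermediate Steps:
$B{\left(w \right)} = \frac{8}{w}$ ($B{\left(w \right)} = 2 \frac{4}{w} = \frac{8}{w}$)
$R{\left(a,L \right)} = 64$
$-46052 + R{\left(201,B{\left(3 \right)} \right)} = -46052 + 64 = -45988$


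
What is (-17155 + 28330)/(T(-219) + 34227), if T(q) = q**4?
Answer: 3725/766763916 ≈ 4.8581e-6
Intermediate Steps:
(-17155 + 28330)/(T(-219) + 34227) = (-17155 + 28330)/((-219)**4 + 34227) = 11175/(2300257521 + 34227) = 11175/2300291748 = 11175*(1/2300291748) = 3725/766763916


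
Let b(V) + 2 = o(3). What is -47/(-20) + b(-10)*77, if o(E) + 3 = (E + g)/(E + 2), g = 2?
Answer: -6113/20 ≈ -305.65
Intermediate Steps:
o(E) = -2 (o(E) = -3 + (E + 2)/(E + 2) = -3 + (2 + E)/(2 + E) = -3 + 1 = -2)
b(V) = -4 (b(V) = -2 - 2 = -4)
-47/(-20) + b(-10)*77 = -47/(-20) - 4*77 = -47*(-1/20) - 308 = 47/20 - 308 = -6113/20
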